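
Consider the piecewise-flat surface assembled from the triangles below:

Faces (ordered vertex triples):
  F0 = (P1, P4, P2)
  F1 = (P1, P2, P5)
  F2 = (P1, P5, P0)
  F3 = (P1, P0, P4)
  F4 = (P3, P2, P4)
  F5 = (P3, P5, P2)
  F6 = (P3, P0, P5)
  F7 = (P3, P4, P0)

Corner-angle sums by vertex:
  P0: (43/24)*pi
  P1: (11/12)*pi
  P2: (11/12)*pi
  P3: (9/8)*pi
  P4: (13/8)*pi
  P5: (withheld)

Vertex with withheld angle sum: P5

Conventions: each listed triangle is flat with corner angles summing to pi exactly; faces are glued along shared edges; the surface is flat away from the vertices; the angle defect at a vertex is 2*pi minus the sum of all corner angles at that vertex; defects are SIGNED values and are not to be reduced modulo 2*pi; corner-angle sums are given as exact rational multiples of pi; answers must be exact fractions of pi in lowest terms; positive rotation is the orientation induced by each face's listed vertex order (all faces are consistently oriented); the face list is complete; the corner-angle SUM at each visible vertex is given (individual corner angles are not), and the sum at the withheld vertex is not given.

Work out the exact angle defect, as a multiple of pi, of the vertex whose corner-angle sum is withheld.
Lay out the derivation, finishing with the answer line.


V = 6, E = 12, F = 8; chi = V - E + F = 2
Gauss-Bonnet: total defect = 2*pi*chi = 4*pi; visible defects sum to (29/8)*pi

Answer: defect(P5) = (3/8)*pi


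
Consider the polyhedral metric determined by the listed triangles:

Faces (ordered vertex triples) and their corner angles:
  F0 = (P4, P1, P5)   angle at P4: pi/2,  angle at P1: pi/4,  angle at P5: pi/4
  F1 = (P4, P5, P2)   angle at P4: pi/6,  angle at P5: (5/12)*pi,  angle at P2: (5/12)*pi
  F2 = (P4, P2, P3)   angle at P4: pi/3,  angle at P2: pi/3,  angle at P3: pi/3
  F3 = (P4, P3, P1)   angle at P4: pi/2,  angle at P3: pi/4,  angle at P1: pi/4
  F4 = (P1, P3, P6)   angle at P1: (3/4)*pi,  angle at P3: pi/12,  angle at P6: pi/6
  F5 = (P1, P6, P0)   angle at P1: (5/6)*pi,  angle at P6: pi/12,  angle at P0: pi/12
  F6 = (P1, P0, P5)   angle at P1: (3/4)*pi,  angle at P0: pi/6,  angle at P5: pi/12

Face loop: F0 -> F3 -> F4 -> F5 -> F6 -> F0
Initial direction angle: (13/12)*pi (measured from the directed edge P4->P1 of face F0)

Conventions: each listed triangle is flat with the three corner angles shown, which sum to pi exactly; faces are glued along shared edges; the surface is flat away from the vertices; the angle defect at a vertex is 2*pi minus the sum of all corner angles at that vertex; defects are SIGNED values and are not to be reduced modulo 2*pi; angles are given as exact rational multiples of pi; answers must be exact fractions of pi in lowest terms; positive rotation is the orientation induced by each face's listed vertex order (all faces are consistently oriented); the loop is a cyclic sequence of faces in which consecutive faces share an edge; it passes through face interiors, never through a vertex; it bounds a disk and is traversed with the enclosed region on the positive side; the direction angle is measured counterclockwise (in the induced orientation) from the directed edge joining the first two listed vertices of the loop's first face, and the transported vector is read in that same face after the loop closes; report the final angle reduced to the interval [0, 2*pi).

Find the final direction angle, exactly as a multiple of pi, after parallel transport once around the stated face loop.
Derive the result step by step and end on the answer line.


enclosed vertex P1: corner angles sum to (17/6)*pi, defect = 2*pi - (17/6)*pi = (-5/6)*pi
the rotation equals the total enclosed defect, so the final angle is initial + defects (mod 2*pi)
final angle = (13/12)*pi - (5/6)*pi = pi/4 (mod 2*pi)

Answer: final direction angle = pi/4


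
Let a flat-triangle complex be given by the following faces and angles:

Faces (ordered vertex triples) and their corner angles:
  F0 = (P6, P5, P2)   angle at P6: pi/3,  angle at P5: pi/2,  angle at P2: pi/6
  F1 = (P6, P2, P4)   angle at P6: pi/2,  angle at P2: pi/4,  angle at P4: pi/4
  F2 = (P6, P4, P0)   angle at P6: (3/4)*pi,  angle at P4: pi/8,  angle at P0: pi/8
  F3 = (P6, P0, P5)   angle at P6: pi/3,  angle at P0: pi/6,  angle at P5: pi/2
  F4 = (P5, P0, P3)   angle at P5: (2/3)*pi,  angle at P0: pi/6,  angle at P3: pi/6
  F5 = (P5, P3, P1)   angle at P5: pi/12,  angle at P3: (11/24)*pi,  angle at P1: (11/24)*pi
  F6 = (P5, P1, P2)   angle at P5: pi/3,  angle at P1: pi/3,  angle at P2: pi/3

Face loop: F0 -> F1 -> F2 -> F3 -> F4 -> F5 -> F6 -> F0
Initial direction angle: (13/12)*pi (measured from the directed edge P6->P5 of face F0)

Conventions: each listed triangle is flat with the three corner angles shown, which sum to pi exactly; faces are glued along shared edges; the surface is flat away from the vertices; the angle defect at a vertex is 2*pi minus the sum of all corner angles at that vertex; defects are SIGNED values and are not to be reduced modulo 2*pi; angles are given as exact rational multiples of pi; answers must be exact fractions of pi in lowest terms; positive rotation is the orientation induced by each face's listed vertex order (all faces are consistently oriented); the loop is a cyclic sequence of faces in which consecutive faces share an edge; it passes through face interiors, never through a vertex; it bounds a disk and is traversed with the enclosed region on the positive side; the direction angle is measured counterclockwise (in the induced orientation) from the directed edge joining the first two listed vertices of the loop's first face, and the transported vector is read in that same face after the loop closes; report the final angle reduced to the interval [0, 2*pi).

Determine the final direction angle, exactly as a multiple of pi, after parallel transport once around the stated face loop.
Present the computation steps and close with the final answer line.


enclosed vertex P5: corner angles sum to (25/12)*pi, defect = 2*pi - (25/12)*pi = -pi/12
enclosed vertex P6: corner angles sum to (23/12)*pi, defect = 2*pi - (23/12)*pi = pi/12
summing the enclosed defects onto the initial angle, mod 2*pi in the induced orientation:
final angle = (13/12)*pi + 0 = (13/12)*pi (mod 2*pi)

Answer: final direction angle = (13/12)*pi


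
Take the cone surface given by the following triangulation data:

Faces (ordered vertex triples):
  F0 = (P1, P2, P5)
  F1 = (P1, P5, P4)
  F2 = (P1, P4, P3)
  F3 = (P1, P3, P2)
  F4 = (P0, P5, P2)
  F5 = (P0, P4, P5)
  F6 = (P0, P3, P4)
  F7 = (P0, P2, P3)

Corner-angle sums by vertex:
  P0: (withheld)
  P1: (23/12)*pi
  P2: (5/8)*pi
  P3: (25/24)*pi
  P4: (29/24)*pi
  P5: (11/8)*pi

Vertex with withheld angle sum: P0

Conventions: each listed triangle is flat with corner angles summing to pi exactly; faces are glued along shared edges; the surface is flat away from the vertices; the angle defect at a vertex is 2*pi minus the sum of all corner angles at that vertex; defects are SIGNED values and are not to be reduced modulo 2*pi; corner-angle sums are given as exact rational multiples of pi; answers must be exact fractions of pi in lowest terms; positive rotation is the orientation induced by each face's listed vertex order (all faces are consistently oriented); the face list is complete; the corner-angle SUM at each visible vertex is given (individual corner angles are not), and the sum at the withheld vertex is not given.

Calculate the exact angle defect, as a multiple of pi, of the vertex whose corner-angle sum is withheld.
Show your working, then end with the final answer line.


V = 6, E = 12, F = 8; chi = V - E + F = 2
Gauss-Bonnet: total defect = 2*pi*chi = 4*pi; visible defects sum to (23/6)*pi

Answer: defect(P0) = pi/6


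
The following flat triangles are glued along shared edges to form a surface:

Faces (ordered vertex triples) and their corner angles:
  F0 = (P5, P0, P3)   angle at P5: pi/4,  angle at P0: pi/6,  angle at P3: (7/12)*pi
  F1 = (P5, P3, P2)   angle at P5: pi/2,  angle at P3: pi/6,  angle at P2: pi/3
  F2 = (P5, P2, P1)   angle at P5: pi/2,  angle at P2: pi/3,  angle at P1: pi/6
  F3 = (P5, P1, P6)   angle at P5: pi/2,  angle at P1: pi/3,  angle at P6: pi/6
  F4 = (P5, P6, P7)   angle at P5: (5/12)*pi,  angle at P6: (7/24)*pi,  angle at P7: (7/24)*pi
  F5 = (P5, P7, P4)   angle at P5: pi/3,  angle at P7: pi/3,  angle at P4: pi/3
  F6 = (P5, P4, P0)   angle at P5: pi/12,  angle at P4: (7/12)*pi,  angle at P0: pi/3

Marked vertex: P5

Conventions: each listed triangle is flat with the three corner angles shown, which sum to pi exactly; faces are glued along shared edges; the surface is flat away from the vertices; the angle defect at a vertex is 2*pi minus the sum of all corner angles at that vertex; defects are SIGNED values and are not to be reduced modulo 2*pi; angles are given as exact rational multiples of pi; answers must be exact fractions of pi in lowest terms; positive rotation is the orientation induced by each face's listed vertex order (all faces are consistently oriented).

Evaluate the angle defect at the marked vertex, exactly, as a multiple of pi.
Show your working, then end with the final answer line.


Sum of corner angles at P5: (31/12)*pi
defect = 2*pi - (31/12)*pi

Answer: defect(P5) = (-7/12)*pi


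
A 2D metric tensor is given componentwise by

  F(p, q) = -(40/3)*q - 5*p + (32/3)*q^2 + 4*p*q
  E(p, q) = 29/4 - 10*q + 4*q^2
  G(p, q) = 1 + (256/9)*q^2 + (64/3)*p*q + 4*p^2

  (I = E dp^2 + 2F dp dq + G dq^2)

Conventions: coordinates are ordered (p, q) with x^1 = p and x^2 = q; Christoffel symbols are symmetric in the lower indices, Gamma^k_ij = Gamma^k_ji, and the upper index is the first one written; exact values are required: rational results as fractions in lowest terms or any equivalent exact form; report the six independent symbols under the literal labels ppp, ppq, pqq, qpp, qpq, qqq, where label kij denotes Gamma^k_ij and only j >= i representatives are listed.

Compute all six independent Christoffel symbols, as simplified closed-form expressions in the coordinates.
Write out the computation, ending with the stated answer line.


E = 29/4 - 10*q + 4*q^2; F = -(40/3)*q - 5*p + (32/3)*q^2 + 4*p*q; G = 1 + (256/9)*q^2 + (64/3)*p*q + 4*p^2
Gamma^k_ij = (1/2) g^{kl} (d_i g_jl + d_j g_il - d_l g_ij), with g^inv = (1/(EG-F^2)) [[G, -F], [-F, E]]
first partials: E_p = 0, E_q = -10 + 8*q, F_p = -5 + 4*q, F_q = -40/3 + (64/3)*q + 4*p, G_p = (64/3)*q + 8*p, G_q = (512/9)*q + (64/3)*p
D = EG - F^2 = 29/4 - 10*q + (292/9)*q^2 + (64/3)*p*q + 4*p^2
expanded: Gamma^p_pp = (G E_p - 2F F_p + F E_q)/(2D), Gamma^p_pq = (G E_q - F G_p)/(2D), Gamma^p_qq = (2G F_q - G G_p - F G_q)/(2D), Gamma^q_pp = (2E F_p - E E_q - F E_p)/(2D), Gamma^q_pq = (E G_p - F E_q)/(2D), Gamma^q_qq = (E G_q - 2F F_q + F G_p)/(2D); substitute and cancel common factors

Answer: Gamma_ppp = 0, Gamma_ppq = (144*q - 180)/(144*p^2 + 768*p*q + 1168*q^2 - 360*q + 261), Gamma_pqq = (384*q - 480)/(144*p^2 + 768*p*q + 1168*q^2 - 360*q + 261), Gamma_qpp = 0, Gamma_qpq = (144*p + 384*q)/(144*p^2 + 768*p*q + 1168*q^2 - 360*q + 261), Gamma_qqq = (384*p + 1024*q)/(144*p^2 + 768*p*q + 1168*q^2 - 360*q + 261)


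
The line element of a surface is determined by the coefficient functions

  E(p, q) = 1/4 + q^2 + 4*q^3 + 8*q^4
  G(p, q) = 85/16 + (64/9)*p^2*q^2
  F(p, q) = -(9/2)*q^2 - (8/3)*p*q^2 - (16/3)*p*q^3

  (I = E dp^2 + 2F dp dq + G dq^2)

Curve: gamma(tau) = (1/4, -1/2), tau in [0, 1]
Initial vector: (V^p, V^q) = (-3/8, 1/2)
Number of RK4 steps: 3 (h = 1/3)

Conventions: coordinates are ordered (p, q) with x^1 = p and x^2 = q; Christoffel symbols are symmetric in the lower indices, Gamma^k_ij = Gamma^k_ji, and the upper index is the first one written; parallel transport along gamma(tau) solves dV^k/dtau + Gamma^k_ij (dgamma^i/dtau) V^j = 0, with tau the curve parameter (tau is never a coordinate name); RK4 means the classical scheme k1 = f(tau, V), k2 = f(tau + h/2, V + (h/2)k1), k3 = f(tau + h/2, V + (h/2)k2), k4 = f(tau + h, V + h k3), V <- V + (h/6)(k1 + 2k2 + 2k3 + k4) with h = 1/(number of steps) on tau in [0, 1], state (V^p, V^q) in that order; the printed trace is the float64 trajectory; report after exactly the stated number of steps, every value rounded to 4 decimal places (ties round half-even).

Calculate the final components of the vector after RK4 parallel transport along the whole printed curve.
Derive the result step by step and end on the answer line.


gamma'(tau) = (0, 0); f(tau, V)^k = -Gamma^k_ij(gamma(tau)) gamma'^i(tau) V^j; h = 1/3; intermediate values shown to 6 dp
curve data and Christoffel symbols at the stage parameters:
  tau = 0.000000: gamma = (0.250000, -0.500000), gamma' = (0.000000, 0.000000); Gamma_ppp = 0.777911, Gamma_ppq = -3.404562, Gamma_pqq = 13.786581, Gamma_qpp = 0.345738, Gamma_qpq = -0.624250, Gamma_qqq = 2.818727
  tau = 0.166667: gamma = (0.250000, -0.500000), gamma' = (0.000000, 0.000000); Gamma_ppp = 0.777911, Gamma_ppq = -3.404562, Gamma_pqq = 13.786581, Gamma_qpp = 0.345738, Gamma_qpq = -0.624250, Gamma_qqq = 2.818727
  tau = 0.333333: gamma = (0.250000, -0.500000), gamma' = (0.000000, 0.000000); Gamma_ppp = 0.777911, Gamma_ppq = -3.404562, Gamma_pqq = 13.786581, Gamma_qpp = 0.345738, Gamma_qpq = -0.624250, Gamma_qqq = 2.818727
  tau = 0.500000: gamma = (0.250000, -0.500000), gamma' = (0.000000, 0.000000); Gamma_ppp = 0.777911, Gamma_ppq = -3.404562, Gamma_pqq = 13.786581, Gamma_qpp = 0.345738, Gamma_qpq = -0.624250, Gamma_qqq = 2.818727
  tau = 0.666667: gamma = (0.250000, -0.500000), gamma' = (0.000000, 0.000000); Gamma_ppp = 0.777911, Gamma_ppq = -3.404562, Gamma_pqq = 13.786581, Gamma_qpp = 0.345738, Gamma_qpq = -0.624250, Gamma_qqq = 2.818727
  tau = 0.833333: gamma = (0.250000, -0.500000), gamma' = (0.000000, 0.000000); Gamma_ppp = 0.777911, Gamma_ppq = -3.404562, Gamma_pqq = 13.786581, Gamma_qpp = 0.345738, Gamma_qpq = -0.624250, Gamma_qqq = 2.818727
  tau = 1.000000: gamma = (0.250000, -0.500000), gamma' = (0.000000, 0.000000); Gamma_ppp = 0.777911, Gamma_ppq = -3.404562, Gamma_pqq = 13.786581, Gamma_qpp = 0.345738, Gamma_qpq = -0.624250, Gamma_qqq = 2.818727
step 0: V^p = -0.3750, V^q = 0.5000
step 1: k1 = (0.000000, 0.000000), k2 = (0.000000, 0.000000), k3 = (0.000000, 0.000000), k4 = (0.000000, 0.000000); V <- V + (h/6)(k1 + 2k2 + 2k3 + k4): V^p = -0.3750, V^q = 0.5000
step 2: k1 = (0.000000, 0.000000), k2 = (0.000000, 0.000000), k3 = (0.000000, 0.000000), k4 = (0.000000, 0.000000); V <- V + (h/6)(k1 + 2k2 + 2k3 + k4): V^p = -0.3750, V^q = 0.5000
step 3: k1 = (0.000000, 0.000000), k2 = (0.000000, 0.000000), k3 = (0.000000, 0.000000), k4 = (0.000000, 0.000000); V <- V + (h/6)(k1 + 2k2 + 2k3 + k4): V^p = -0.3750, V^q = 0.5000

Answer: V^p = -0.3750, V^q = 0.5000


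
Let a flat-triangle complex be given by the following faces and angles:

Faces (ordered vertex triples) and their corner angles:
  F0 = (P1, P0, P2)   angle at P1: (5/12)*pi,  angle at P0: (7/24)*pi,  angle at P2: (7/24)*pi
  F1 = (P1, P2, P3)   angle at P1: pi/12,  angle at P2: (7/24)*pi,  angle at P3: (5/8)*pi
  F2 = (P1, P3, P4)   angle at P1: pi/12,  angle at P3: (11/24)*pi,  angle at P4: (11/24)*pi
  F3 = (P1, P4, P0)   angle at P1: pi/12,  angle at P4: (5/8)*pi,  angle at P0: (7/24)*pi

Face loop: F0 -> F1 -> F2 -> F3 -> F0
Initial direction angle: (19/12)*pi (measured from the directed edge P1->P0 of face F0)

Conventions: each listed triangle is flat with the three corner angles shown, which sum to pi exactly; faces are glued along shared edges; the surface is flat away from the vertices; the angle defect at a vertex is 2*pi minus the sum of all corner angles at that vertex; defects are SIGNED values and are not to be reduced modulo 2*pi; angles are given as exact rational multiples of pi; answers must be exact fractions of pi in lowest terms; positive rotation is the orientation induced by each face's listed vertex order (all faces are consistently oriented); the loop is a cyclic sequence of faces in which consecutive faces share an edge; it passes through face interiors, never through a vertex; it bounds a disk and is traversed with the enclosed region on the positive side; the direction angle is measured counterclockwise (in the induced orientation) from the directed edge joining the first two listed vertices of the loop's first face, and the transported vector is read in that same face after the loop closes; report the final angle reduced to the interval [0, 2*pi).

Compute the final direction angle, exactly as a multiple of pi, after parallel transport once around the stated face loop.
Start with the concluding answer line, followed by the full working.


Answer: final direction angle = (11/12)*pi

enclosed vertex P1: corner angles sum to (2/3)*pi, defect = 2*pi - (2/3)*pi = (4/3)*pi
by Gauss-Bonnet the loop rotates the vector by the enclosed defect sum (positive orientation, mod 2*pi)
final angle = (19/12)*pi + (4/3)*pi = (11/12)*pi (mod 2*pi)


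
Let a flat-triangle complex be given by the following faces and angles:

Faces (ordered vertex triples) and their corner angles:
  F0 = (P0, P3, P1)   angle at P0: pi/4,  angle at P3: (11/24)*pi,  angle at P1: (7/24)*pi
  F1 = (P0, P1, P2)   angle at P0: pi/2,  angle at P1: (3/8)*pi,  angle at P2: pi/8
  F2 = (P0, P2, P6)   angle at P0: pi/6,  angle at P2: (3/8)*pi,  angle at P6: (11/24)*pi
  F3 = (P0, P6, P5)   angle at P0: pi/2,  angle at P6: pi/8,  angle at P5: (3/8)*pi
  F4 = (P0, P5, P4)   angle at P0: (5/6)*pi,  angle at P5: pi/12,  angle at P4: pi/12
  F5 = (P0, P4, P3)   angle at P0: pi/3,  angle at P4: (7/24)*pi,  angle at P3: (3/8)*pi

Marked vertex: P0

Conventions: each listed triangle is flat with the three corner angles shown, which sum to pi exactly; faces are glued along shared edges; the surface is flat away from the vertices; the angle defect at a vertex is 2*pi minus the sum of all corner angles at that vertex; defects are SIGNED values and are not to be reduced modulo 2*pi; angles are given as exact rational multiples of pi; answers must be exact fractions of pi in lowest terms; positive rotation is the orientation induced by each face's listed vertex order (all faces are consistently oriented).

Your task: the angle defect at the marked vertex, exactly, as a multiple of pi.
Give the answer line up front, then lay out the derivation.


Answer: defect(P0) = (-7/12)*pi

Sum of corner angles at P0: (31/12)*pi
defect = 2*pi - (31/12)*pi


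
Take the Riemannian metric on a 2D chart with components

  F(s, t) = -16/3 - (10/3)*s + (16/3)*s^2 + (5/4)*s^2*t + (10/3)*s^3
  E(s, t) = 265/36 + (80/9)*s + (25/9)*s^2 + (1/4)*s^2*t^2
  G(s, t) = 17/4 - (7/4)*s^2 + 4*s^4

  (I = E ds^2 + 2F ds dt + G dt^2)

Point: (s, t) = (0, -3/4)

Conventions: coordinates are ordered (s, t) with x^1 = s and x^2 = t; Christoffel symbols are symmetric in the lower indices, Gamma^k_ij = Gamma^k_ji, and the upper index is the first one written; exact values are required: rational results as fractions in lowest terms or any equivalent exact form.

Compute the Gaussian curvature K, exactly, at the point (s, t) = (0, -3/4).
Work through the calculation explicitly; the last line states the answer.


E = 265/36, F = -16/3, G = 17/4, EG - F^2 = 409/144 at the point
E_s = 80/9, E_t = 0, F_s = -10/3, F_t = 0, G_s = 0, G_t = 0
E_tt = 0, F_st = 0, G_ss = -7/2
The intrinsic route: Brioschi's K = (det M1 - det M2)/(EG - F^2)^2.
M1 = [[-E_tt/2 + F_st - G_ss/2, E_s/2, F_s - E_t/2], [F_t - G_s/2, E, F], [G_t/2, F, G]] = [[7/4, 40/9, -10/3], [0, 265/36, -16/3], [0, -16/3, 17/4]]; det M1 = 2863/576
M2 = [[0, E_t/2, G_s/2], [E_t/2, E, F], [G_s/2, F, G]] = [[0, 0, 0], [0, 265/36, -16/3], [0, -16/3, 17/4]]; det M2 = 0
det M1 - det M2 = 2863/576; K = 2863/576 / (409/144)^2 = 252/409

Answer: K = 252/409


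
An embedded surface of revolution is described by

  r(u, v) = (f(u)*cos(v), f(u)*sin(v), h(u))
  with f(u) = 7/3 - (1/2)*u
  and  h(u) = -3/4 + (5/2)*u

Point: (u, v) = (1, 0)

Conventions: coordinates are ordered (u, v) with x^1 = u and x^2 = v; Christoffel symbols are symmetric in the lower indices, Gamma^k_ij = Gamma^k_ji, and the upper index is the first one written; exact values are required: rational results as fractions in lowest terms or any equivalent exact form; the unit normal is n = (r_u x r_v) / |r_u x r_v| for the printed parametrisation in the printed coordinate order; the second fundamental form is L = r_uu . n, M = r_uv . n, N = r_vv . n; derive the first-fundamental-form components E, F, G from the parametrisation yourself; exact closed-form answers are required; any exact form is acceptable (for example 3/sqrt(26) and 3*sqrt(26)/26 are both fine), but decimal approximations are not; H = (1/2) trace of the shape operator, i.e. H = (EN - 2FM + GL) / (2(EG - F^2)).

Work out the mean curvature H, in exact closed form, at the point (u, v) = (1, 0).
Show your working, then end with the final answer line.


f = 11/6, f' = -1/2, f'' = 0, h' = 5/2, h'' = 0
E = 13/2, F = 0, G = 121/36; answer radicand W^2 = 13/2
unnormalised second-form numerators: l = 0, m = 0, n = 55/12; L = l/sqrt(13/2), and similarly M = m/sqrt(W^2), N = n/sqrt(W^2)
H = (E*n - 2*F*m + G*l) / (2*(EG - F^2)*sqrt(W^2)); E*n - 2*F*m + G*l = 715/24, EG - F^2 = 1573/72, so H = (15/22)/sqrt(13/2)

Answer: H = 15*sqrt(26)/286


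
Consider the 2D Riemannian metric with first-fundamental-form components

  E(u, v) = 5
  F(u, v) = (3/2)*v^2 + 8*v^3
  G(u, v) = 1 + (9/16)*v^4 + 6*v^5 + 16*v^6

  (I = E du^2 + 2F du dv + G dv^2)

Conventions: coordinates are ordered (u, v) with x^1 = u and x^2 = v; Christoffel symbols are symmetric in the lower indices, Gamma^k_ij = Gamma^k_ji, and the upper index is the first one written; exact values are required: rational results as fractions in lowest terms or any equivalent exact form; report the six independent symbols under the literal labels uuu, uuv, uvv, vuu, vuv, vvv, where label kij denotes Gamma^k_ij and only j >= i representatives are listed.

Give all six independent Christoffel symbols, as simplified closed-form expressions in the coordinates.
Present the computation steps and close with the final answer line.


E = 5; F = (3/2)*v^2 + 8*v^3; G = 1 + (9/16)*v^4 + 6*v^5 + 16*v^6
Gamma^k_ij = (1/2) g^{kl} (d_i g_jl + d_j g_il - d_l g_ij), with g^inv = (1/(EG-F^2)) [[G, -F], [-F, E]]
first partials: E_u = 0, E_v = 0, F_u = 0, F_v = 3*v + 24*v^2, G_u = 0, G_v = (9/4)*v^3 + 30*v^4 + 96*v^5
D = EG - F^2 = 5 + (9/16)*v^4 + 6*v^5 + 16*v^6
expanded: Gamma^u_uu = (G E_u - 2F F_u + F E_v)/(2D), Gamma^u_uv = (G E_v - F G_u)/(2D), Gamma^u_vv = (2G F_v - G G_u - F G_v)/(2D), Gamma^v_uu = (2E F_u - E E_v - F E_u)/(2D), Gamma^v_uv = (E G_u - F E_v)/(2D), Gamma^v_vv = (E G_v - 2F F_v + F G_u)/(2D); substitute and cancel common factors

Answer: Gamma_uuu = 0, Gamma_uuv = 0, Gamma_uvv = (384*v^2 + 48*v)/(256*v^6 + 96*v^5 + 9*v^4 + 80), Gamma_vuu = 0, Gamma_vuv = 0, Gamma_vvv = (768*v^5 + 240*v^4 + 18*v^3)/(256*v^6 + 96*v^5 + 9*v^4 + 80)


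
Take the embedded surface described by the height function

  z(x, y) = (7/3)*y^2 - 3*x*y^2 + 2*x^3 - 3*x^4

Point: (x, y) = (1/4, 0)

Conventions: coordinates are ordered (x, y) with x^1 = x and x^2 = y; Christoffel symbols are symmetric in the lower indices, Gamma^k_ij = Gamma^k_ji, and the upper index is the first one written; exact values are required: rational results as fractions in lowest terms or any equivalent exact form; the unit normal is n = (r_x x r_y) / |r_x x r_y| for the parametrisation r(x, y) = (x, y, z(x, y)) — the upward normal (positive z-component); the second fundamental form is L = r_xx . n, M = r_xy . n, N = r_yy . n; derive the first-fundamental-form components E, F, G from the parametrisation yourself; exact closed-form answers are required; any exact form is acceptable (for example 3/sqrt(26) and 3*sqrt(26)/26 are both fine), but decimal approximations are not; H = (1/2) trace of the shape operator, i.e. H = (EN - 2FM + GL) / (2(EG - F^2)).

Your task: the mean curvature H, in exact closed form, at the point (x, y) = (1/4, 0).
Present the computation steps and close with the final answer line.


z_x = 3/16, z_y = 0, z_xx = 3/4, z_xy = 0, z_yy = 19/6
E = 265/256, F = 0, G = 1; answer radicand W^2 = 265/256
unnormalised second-form numerators: l = 3/4, m = 0, n = 19/6; L = l/sqrt(265/256), and similarly M = m/sqrt(W^2), N = n/sqrt(W^2)
H = (E*n - 2*F*m + G*l) / (2*(EG - F^2)*sqrt(W^2)); E*n - 2*F*m + G*l = 6187/1536, EG - F^2 = 265/256, so H = (6187/3180)/sqrt(265/256)

Answer: H = 24748*sqrt(265)/210675


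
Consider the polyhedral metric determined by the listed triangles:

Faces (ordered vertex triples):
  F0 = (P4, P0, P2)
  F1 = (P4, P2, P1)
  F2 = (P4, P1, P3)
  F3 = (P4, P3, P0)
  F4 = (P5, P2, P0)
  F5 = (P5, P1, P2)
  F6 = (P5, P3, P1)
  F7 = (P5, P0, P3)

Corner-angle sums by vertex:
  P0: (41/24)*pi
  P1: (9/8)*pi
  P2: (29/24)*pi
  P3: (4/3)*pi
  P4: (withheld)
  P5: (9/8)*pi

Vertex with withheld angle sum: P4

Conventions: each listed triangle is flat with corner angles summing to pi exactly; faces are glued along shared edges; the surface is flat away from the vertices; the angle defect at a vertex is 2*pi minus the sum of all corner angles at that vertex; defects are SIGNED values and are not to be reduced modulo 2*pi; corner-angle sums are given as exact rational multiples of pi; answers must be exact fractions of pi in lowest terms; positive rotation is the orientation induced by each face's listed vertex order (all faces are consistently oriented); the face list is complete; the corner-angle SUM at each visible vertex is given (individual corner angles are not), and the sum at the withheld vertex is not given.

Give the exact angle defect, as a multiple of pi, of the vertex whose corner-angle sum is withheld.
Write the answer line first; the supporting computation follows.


Answer: defect(P4) = pi/2

V = 6, E = 12, F = 8; chi = V - E + F = 2
Gauss-Bonnet: total defect = 2*pi*chi = 4*pi; visible defects sum to (7/2)*pi


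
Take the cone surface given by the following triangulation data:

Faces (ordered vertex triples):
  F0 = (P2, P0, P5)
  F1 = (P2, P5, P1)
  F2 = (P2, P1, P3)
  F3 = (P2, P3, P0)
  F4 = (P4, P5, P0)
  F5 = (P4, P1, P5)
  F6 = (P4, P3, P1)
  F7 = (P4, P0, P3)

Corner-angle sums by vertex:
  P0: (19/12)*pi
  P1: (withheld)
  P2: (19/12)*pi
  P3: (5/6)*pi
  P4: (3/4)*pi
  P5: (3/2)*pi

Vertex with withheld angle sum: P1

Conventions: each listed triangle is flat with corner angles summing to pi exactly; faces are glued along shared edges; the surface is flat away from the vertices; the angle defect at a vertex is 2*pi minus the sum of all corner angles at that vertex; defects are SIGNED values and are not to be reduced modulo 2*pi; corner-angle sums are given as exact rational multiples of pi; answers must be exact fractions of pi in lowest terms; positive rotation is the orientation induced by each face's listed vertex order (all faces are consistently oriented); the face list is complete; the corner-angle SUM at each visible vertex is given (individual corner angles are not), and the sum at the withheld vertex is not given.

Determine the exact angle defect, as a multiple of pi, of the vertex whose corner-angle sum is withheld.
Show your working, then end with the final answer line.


V = 6, E = 12, F = 8; chi = V - E + F = 2
Gauss-Bonnet: total defect = 2*pi*chi = 4*pi; visible defects sum to (15/4)*pi

Answer: defect(P1) = pi/4


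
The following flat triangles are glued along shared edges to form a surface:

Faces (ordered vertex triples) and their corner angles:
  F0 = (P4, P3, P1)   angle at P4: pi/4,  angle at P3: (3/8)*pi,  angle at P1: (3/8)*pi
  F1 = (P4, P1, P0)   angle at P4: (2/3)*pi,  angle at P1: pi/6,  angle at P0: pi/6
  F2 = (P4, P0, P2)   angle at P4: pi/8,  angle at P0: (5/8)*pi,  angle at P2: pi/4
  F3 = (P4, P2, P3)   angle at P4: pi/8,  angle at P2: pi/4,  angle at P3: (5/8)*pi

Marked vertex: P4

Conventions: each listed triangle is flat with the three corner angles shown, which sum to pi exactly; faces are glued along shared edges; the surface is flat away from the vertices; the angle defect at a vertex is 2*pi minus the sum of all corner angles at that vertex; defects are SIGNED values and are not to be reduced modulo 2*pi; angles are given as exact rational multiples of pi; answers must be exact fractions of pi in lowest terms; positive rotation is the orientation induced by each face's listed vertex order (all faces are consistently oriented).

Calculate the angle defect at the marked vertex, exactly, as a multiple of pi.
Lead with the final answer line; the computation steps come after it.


Answer: defect(P4) = (5/6)*pi

Sum of corner angles at P4: (7/6)*pi
defect = 2*pi - (7/6)*pi


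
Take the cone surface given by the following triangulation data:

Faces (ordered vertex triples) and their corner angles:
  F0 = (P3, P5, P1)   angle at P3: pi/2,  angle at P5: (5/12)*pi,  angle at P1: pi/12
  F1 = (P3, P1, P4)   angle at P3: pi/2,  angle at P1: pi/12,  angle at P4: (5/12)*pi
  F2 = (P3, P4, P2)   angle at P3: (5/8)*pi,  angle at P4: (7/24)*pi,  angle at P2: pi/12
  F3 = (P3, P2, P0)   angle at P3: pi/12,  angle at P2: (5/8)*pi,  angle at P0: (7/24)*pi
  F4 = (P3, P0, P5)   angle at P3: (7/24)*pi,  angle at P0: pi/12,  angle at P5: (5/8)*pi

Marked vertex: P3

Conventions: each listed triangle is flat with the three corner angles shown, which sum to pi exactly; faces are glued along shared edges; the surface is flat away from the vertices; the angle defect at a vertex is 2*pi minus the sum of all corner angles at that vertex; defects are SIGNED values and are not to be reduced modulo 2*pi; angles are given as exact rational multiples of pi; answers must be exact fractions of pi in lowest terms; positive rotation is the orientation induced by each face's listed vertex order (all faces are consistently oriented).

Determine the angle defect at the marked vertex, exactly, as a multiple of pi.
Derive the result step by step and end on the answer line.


Sum of corner angles at P3: 2*pi
defect = 2*pi - 2*pi

Answer: defect(P3) = 0


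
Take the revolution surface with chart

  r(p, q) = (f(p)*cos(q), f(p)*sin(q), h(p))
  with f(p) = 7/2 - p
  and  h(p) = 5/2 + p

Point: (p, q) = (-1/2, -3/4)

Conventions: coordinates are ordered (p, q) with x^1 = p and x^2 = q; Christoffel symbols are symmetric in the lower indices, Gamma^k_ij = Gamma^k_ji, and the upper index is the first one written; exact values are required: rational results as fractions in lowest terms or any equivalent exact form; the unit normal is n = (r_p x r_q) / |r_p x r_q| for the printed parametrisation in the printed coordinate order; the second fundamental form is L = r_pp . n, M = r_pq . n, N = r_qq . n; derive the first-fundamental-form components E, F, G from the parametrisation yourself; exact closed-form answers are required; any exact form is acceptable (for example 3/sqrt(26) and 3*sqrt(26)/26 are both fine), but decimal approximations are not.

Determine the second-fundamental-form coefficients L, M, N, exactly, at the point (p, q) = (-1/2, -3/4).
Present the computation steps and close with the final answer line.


f = 4, f' = -1, f'' = 0, h' = 1, h'' = 0
E = 2, F = 0, G = 16; answer radicand W^2 = 2
unnormalised second-form numerators: l = 0, m = 0, n = 4; L = l/sqrt(2), and similarly M = m/sqrt(W^2), N = n/sqrt(W^2)

Answer: L = 0, M = 0, N = 2*sqrt(2)


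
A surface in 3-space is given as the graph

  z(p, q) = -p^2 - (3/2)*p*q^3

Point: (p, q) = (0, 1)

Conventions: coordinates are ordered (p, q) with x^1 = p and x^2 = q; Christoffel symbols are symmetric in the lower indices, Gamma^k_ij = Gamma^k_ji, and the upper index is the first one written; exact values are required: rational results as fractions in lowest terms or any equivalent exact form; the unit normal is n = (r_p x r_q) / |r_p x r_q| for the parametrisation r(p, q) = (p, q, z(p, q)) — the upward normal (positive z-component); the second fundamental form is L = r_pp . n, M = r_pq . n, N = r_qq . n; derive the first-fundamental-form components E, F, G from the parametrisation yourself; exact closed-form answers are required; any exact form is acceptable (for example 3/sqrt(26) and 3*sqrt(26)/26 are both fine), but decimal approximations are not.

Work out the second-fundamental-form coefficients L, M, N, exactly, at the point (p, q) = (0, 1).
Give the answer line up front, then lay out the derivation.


Answer: L = -4*sqrt(13)/13, M = -9*sqrt(13)/13, N = 0

z_p = -3/2, z_q = 0, z_pp = -2, z_pq = -9/2, z_qq = 0
E = 13/4, F = 0, G = 1; answer radicand W^2 = 13/4
unnormalised second-form numerators: l = -2, m = -9/2, n = 0; L = l/sqrt(13/4), and similarly M = m/sqrt(W^2), N = n/sqrt(W^2)


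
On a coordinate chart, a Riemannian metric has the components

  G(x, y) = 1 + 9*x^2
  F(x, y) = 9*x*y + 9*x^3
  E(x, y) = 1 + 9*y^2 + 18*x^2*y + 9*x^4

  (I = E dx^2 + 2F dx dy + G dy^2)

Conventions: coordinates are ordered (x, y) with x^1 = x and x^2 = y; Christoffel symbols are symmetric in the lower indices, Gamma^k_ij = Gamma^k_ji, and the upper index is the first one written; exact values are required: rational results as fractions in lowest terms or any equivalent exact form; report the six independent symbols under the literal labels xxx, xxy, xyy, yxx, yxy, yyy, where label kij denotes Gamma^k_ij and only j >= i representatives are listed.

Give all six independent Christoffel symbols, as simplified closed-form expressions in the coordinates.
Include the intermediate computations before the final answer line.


E = 1 + 9*y^2 + 18*x^2*y + 9*x^4; F = 9*x*y + 9*x^3; G = 1 + 9*x^2
Gamma^k_ij = (1/2) g^{kl} (d_i g_jl + d_j g_il - d_l g_ij), with g^inv = (1/(EG-F^2)) [[G, -F], [-F, E]]
first partials: E_x = 36*x*y + 36*x^3, E_y = 18*y + 18*x^2, F_x = 9*y + 27*x^2, F_y = 9*x, G_x = 18*x, G_y = 0
D = EG - F^2 = 1 + 9*y^2 + 9*x^2 + 18*x^2*y + 9*x^4
expanded: Gamma^x_xx = (G E_x - 2F F_x + F E_y)/(2D), Gamma^x_xy = (G E_y - F G_x)/(2D), Gamma^x_yy = (2G F_y - G G_x - F G_y)/(2D), Gamma^y_xx = (2E F_x - E E_y - F E_x)/(2D), Gamma^y_xy = (E G_x - F E_y)/(2D), Gamma^y_yy = (E G_y - 2F F_y + F G_x)/(2D); substitute and cancel common factors

Answer: Gamma_xxx = (18*x^3 + 18*x*y)/(9*x^4 + 18*x^2*y + 9*x^2 + 9*y^2 + 1), Gamma_xxy = (9*x^2 + 9*y)/(9*x^4 + 18*x^2*y + 9*x^2 + 9*y^2 + 1), Gamma_xyy = 0, Gamma_yxx = 18*x^2/(9*x^4 + 18*x^2*y + 9*x^2 + 9*y^2 + 1), Gamma_yxy = 9*x/(9*x^4 + 18*x^2*y + 9*x^2 + 9*y^2 + 1), Gamma_yyy = 0


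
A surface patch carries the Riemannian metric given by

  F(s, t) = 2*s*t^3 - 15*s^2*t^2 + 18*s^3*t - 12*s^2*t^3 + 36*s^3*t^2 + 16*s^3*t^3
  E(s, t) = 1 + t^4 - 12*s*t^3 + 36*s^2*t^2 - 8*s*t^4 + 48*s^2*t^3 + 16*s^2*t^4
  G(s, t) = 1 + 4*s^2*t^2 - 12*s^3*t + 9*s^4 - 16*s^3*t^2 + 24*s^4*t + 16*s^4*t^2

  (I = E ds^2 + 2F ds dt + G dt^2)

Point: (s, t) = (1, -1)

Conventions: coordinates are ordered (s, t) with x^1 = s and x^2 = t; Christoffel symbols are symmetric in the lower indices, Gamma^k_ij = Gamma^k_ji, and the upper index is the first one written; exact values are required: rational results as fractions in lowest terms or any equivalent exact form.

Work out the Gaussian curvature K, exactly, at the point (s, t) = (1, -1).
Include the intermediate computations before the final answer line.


E = 10, F = -3, G = 2, EG - F^2 = 11 at the point
E_s = 12, E_t = 0, F_s = -2, F_t = -6, G_s = 0, G_t = 4
E_tt = -36, F_st = -24, G_ss = -4
Using the Brioschi determinant formula for K from the metric derivatives:
M1 = [[-E_tt/2 + F_st - G_ss/2, E_s/2, F_s - E_t/2], [F_t - G_s/2, E, F], [G_t/2, F, G]] = [[-4, 6, -2], [-6, 10, -3], [2, -3, 2]]; det M1 = -4
M2 = [[0, E_t/2, G_s/2], [E_t/2, E, F], [G_s/2, F, G]] = [[0, 0, 0], [0, 10, -3], [0, -3, 2]]; det M2 = 0
det M1 - det M2 = -4; K = -4 / (11)^2 = -4/121

Answer: K = -4/121


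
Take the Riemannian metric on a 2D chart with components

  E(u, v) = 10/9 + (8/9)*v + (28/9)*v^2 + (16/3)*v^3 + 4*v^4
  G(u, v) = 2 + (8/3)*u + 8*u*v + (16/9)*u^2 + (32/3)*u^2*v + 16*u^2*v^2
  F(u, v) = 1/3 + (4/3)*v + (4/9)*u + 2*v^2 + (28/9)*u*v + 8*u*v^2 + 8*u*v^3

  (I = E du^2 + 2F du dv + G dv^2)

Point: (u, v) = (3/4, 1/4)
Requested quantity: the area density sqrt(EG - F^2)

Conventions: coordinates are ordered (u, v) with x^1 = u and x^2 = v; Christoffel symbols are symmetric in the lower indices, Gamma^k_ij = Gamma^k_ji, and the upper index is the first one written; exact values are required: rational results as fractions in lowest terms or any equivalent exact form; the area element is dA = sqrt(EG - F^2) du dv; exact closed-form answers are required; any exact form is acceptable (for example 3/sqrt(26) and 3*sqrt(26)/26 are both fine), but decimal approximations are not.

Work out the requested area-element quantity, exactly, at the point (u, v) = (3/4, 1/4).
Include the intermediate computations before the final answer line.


E = 937/576, F = 209/96, G = 137/16; EG - F^2 = 5293/576

Answer: sqrt(EG - F^2) = sqrt(5293)/24


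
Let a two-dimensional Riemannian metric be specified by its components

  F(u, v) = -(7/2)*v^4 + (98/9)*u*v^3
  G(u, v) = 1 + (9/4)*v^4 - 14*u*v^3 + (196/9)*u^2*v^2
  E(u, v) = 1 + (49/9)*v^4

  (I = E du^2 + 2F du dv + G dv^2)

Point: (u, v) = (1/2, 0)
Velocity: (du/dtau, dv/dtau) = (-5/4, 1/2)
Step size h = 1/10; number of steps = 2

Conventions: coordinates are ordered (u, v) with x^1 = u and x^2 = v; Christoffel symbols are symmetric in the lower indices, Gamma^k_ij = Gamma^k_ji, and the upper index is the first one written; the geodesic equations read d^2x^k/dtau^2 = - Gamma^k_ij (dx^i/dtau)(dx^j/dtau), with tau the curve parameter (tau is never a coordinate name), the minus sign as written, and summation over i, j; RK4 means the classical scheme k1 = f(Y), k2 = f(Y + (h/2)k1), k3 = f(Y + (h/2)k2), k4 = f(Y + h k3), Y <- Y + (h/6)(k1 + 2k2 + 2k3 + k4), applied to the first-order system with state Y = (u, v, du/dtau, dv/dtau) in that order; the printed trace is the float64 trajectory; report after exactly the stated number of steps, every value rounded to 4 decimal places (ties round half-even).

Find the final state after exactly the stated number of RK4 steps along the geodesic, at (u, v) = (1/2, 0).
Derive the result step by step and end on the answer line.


f(Y) = (du/dtau, dv/dtau, -Gamma^u_ij Y'^i Y'^j, -Gamma^v_ij Y'^i Y'^j) with the Gammas evaluated at the stage position; h = 0.100000; intermediate values shown to 6 dp
step 0: u = 0.5000, v = 0.0000, du/dtau = -1.2500, dv/dtau = 0.5000
step 1:
  k1: at (u, v) = (0.500000, 0.000000), (du/dtau, dv/dtau) = (-1.250000, 0.500000); Gamma_uuu = 0.000000, Gamma_uuv = 0.000000, Gamma_uvv = 0.000000, Gamma_vuu = 0.000000, Gamma_vuv = 0.000000, Gamma_vvv = 0.000000; k1 = (-1.250000, 0.500000, 0.000000, 0.000000)
  k2: at (u, v) = (0.437500, 0.025000), (du/dtau, dv/dtau) = (-1.250000, 0.500000); Gamma_uuu = 0.000000, Gamma_uuv = 0.000170, Gamma_uvv = 0.002861, Gamma_vuu = 0.000000, Gamma_vuv = 0.005831, Gamma_vvv = 0.098291; k2 = (-1.250000, 0.500000, -0.000503, -0.017284)
  k3: at (u, v) = (0.437500, 0.025000), (du/dtau, dv/dtau) = (-1.250025, 0.499136); Gamma_uuu = 0.000000, Gamma_uuv = 0.000170, Gamma_uvv = 0.002861, Gamma_vuu = 0.000000, Gamma_vuv = 0.005831, Gamma_vvv = 0.098291; k3 = (-1.250025, 0.499136, -0.000501, -0.017212)
  k4: at (u, v) = (0.374997, 0.049914), (du/dtau, dv/dtau) = (-1.250050, 0.498279); Gamma_uuu = 0.000000, Gamma_uuv = 0.001345, Gamma_uvv = 0.009238, Gamma_vuu = 0.000000, Gamma_vuv = 0.019340, Gamma_vvv = 0.132865; k4 = (-1.250050, 0.498279, -0.000618, -0.008896)
  Y <- Y + (h/6)(k1 + 2k2 + 2k3 + k4): u = 0.3750, v = 0.0499, du/dtau = -1.2500, dv/dtau = 0.4987
step 2:
  k1: at (u, v) = (0.374998, 0.049943), (du/dtau, dv/dtau) = (-1.250044, 0.498702); Gamma_uuu = 0.000000, Gamma_uuv = 0.001347, Gamma_uvv = 0.009248, Gamma_vuu = 0.000000, Gamma_vuv = 0.019362, Gamma_vvv = 0.132931; k1 = (-1.250044, 0.498702, -0.000621, -0.008921)
  k2: at (u, v) = (0.312496, 0.074878), (du/dtau, dv/dtau) = (-1.250075, 0.498256); Gamma_uuu = 0.000000, Gamma_uuv = 0.004525, Gamma_uvv = 0.015974, Gamma_vuu = 0.000000, Gamma_vuv = 0.034857, Gamma_vvv = 0.123066; k2 = (-1.250075, 0.498256, 0.001671, 0.012870)
  k3: at (u, v) = (0.312495, 0.074855), (du/dtau, dv/dtau) = (-1.249960, 0.499345); Gamma_uuu = 0.000000, Gamma_uuv = 0.004521, Gamma_uvv = 0.015966, Gamma_vuu = 0.000000, Gamma_vuv = 0.034837, Gamma_vvv = 0.123038; k3 = (-1.249960, 0.499345, 0.001662, 0.012809)
  k4: at (u, v) = (0.250002, 0.099877), (du/dtau, dv/dtau) = (-1.249878, 0.499983); Gamma_uuu = 0.000000, Gamma_uuv = 0.010732, Gamma_uvv = 0.019965, Gamma_vuu = 0.000000, Gamma_vuv = 0.046829, Gamma_vvv = 0.087112; k4 = (-1.249878, 0.499983, 0.008423, 0.036751)
  Y <- Y + (h/6)(k1 + 2k2 + 2k3 + k4): u = 0.2500, v = 0.0998, du/dtau = -1.2498, dv/dtau = 0.5000

Answer: u = 0.2500, v = 0.0998, du/dtau = -1.2498, dv/dtau = 0.5000
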